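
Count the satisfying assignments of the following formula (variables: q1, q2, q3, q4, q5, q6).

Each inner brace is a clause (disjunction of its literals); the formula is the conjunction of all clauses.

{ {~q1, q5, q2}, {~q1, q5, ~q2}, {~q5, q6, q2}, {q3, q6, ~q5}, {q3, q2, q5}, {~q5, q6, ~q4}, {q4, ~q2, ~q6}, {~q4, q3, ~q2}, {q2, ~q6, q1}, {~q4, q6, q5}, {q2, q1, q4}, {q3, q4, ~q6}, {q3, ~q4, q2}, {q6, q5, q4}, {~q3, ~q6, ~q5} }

3

There are 2^6 = 64 truth assignments over (q1, q2, q3, q4, q5, q6).
Split on q4. With q4 = 1, the clauses containing q4 are satisfied and ~q4 drops from the rest; 1 of the 2^5 = 32 assignments to the other variables satisfy what remains.
With q4 = 0, by the same count on the reduced clause set, 2 assignments work.
(One model: q1=F, q2=T, q3=T, q4=F, q5=T, q6=F.)
Total: 1 + 2 = 3.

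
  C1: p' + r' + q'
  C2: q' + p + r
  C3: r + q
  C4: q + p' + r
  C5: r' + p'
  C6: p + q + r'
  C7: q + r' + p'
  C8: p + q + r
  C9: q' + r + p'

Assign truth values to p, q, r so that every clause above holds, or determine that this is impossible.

p: 0,  q: 1,  r: 1

Case r = 1:
The clause (p') is unit, so p = 0.
The clause (q) is unit, so q = 1.
All clauses are satisfied.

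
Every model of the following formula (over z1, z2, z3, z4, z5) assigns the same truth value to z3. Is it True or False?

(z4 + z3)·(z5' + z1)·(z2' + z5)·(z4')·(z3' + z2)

Suppose z3 = 0.
From the singleton clause (z4), z4 = 1.
Now (z4') is unsatisfied and unit — conflict.
So every satisfying assignment has z3 = True.

True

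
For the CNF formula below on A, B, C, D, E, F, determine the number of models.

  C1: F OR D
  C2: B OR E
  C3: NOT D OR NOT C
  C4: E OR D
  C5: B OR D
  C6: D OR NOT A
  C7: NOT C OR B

There are 2^6 = 64 truth assignments over (A, B, C, D, E, F).
Split on E. With E = true, the clauses containing E are satisfied and NOT E drops from the rest; 10 of the 2^5 = 32 assignments to the other variables satisfy what remains.
With E = false, by the same count on the reduced clause set, 4 assignments work.
(One model: A=F, B=F, C=F, D=T, E=T, F=F.)
Total: 10 + 4 = 14.

14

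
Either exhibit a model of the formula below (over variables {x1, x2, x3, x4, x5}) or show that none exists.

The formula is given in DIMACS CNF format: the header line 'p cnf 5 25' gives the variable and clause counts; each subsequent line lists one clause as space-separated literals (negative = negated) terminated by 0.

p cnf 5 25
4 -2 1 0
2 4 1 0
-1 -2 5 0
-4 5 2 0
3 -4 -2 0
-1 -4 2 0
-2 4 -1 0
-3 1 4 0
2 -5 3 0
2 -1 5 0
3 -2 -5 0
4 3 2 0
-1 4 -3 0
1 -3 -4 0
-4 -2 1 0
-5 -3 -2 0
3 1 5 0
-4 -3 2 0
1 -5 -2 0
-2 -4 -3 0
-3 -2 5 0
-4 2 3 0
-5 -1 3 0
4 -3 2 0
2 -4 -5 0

UNSATISFIABLE

Try x4 = True.
Try x5 = True.
Unit clause (x2) forces x2 = True.
Unit clause (x3) forces x3 = True.
That conflicts with the unit clause (¬x3).
Backtrack on x5: now try x5 = False.
Unit clause (x2) forces x2 = True.
Unit clause (¬x1) forces x1 = False.
That conflicts with the unit clause (x1).
Neither x5 = True nor x5 = False works.
Backtrack on x4: now try x4 = False.
Try x2 = False.
Unit clause (x1) forces x1 = True.
Unit clause (x5) forces x5 = True.
Unit clause (x3) forces x3 = True.
That conflicts with the unit clause (¬x3).
Backtrack on x2: now try x2 = True.
Unit clause (x1) forces x1 = True.
That conflicts with the unit clause (¬x1).
Neither x2 = True nor x2 = False works.
Neither x4 = True nor x4 = False works.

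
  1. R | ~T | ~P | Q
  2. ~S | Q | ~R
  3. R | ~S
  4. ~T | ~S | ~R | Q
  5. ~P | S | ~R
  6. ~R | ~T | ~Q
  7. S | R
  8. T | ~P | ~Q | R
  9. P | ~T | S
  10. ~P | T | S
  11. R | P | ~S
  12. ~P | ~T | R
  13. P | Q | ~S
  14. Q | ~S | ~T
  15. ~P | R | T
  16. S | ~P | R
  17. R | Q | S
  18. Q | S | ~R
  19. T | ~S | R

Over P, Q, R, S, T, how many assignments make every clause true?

There are 2^5 = 32 truth assignments over (P, Q, R, S, T).
Split on Q. With Q = 1, the clauses containing Q are satisfied and ~Q drops from the rest; 3 of the 2^4 = 16 assignments to the other variables satisfy what remains.
With Q = 0, by the same count on the reduced clause set, 0 assignments work.
(One model: P=F, Q=T, R=T, S=F, T=F.)
Total: 3 + 0 = 3.

3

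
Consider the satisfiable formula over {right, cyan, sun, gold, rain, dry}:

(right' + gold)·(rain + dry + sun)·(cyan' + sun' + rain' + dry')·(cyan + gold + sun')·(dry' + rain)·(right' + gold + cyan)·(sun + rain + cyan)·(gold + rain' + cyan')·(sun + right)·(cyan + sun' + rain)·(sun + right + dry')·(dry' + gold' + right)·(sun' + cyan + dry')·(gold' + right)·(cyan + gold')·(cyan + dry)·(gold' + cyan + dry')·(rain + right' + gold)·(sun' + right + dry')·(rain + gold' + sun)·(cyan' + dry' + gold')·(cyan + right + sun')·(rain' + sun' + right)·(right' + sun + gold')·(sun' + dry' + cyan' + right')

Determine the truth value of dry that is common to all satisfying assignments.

Suppose dry = 1.
The clause (rain) is unit, so rain = 1.
Case right = 0:
The clause (sun) is unit, so sun = 1.
That conflicts with the unit clause (sun').
Backtrack on right: now try right = 1.
The clause (gold) is unit, so gold = 1.
The clause (cyan) is unit, so cyan = 1.
That conflicts with the unit clause (cyan').
Either choice for right ends in contradiction.
So every satisfying assignment has dry = False.

False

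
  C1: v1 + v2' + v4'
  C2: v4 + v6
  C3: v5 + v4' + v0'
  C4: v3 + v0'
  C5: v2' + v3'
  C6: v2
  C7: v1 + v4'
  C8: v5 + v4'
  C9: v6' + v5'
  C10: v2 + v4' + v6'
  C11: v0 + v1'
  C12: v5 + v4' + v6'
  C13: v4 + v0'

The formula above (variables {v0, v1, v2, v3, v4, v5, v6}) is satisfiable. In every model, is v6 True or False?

True

Suppose v6 = 0.
Unit clause (v4) forces v4 = 1.
Unit clause (v2) forces v2 = 1.
Unit clause (v1) forces v1 = 1.
Unit clause (v3') forces v3 = 0.
Unit clause (v0') forces v0 = 0.
But (v0) is also a unit clause — contradiction.
So every satisfying assignment has v6 = True.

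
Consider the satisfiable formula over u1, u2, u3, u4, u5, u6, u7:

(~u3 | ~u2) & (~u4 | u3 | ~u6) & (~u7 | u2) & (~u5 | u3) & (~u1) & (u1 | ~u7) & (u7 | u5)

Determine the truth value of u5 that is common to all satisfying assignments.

True

Suppose u5 = 0.
The clause (~u1) is unit, so u1 = 0.
The clause (~u7) is unit, so u7 = 0.
That conflicts with the unit clause (u7).
So every satisfying assignment has u5 = True.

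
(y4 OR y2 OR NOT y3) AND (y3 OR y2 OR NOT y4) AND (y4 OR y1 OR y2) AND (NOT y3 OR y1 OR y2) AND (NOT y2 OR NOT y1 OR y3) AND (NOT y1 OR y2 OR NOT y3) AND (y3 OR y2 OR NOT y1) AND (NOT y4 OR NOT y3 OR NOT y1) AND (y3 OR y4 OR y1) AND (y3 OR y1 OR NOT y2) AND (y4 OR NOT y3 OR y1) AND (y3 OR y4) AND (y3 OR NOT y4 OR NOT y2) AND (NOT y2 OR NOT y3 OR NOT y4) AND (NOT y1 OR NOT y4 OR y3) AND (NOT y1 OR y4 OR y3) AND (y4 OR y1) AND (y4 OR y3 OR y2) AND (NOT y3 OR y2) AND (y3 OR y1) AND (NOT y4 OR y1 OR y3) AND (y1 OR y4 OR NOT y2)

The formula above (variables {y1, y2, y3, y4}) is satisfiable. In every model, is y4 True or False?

False

Suppose y4 = true.
Branch on y3: set y3 = true.
From the singleton clause (NOT y1), y1 = false.
From the singleton clause (y2), y2 = true.
That conflicts with the unit clause (NOT y2).
Backtrack on y3: now try y3 = false.
From the singleton clause (y2), y2 = true.
That conflicts with the unit clause (NOT y2).
Neither y3 = true nor y3 = false works.
So every satisfying assignment has y4 = False.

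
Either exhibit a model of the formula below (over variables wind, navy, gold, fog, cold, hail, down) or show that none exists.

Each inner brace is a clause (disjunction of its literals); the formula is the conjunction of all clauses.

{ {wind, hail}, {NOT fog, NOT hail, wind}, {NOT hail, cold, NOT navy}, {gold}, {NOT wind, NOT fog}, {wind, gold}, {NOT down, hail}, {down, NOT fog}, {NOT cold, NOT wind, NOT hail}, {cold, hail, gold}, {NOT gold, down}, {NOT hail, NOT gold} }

The clause (gold) is unit, so gold = true.
The clause (down) is unit, so down = true.
The clause (hail) is unit, so hail = true.
That conflicts with the unit clause (NOT hail).

UNSATISFIABLE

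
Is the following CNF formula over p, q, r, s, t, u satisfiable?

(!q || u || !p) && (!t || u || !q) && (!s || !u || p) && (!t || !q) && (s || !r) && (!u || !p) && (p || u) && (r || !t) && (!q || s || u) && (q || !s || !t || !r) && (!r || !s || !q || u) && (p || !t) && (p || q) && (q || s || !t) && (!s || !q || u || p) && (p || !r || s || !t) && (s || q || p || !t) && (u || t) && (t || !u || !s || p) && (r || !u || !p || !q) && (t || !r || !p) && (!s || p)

Case t = false:
From the singleton clause (u), u = true.
From the singleton clause (!p), p = false.
From the singleton clause (!s), s = false.
From the singleton clause (!r), r = false.
From the singleton clause (q), q = true.
This assignment satisfies each clause.
A satisfying assignment: p=false, q=true, r=false, s=false, t=false, u=true.

Satisfiable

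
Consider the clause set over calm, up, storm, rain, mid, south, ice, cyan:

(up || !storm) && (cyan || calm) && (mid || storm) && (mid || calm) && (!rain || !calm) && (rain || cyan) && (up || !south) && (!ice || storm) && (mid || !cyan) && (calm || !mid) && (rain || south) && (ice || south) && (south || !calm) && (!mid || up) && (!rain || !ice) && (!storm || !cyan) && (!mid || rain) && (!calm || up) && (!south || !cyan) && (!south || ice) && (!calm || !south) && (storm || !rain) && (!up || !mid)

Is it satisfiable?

Try up = true.
Unit clause (!mid) forces mid = false.
Unit clause (storm) forces storm = true.
Unit clause (calm) forces calm = true.
Unit clause (!rain) forces rain = false.
Unit clause (cyan) forces cyan = true.
Now (!cyan) is unsatisfied and unit — conflict.
Undo up and try up = false.
Unit clause (!storm) forces storm = false.
Unit clause (mid) forces mid = true.
Now (!mid) is unsatisfied and unit — conflict.
Neither up = true nor up = false works.
No assignment satisfies every clause.

No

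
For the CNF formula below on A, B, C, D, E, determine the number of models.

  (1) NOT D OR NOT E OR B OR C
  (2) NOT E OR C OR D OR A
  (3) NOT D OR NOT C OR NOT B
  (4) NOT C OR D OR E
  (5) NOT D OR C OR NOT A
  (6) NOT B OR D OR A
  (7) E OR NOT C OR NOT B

15

There are 2^5 = 32 truth assignments over (A, B, C, D, E).
Split on C. With C = true, the clauses containing C are satisfied and NOT C drops from the rest; 7 of the 2^4 = 16 assignments to the other variables satisfy what remains.
With C = false, by the same count on the reduced clause set, 8 assignments work.
(One model: A=F, B=F, C=F, D=F, E=F.)
Total: 7 + 8 = 15.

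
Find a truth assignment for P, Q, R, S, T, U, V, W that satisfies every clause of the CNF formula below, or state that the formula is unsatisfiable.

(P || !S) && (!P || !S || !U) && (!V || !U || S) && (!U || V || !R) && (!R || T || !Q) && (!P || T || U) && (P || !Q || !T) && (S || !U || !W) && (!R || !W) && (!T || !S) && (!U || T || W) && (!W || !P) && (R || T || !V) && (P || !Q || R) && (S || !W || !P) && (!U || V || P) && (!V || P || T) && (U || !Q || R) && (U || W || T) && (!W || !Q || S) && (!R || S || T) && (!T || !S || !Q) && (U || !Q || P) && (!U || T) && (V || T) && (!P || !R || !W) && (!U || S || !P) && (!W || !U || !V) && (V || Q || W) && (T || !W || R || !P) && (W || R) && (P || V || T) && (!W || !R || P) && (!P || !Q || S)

Try P = true.
Unit clause (!W) forces W = false.
Unit clause (R) forces R = true.
Try S = false.
Unit clause (T) forces T = true.
Unit clause (!U) forces U = false.
Unit clause (!Q) forces Q = false.
Unit clause (V) forces V = true.
This assignment satisfies each clause.

P=true, Q=false, R=true, S=false, T=true, U=false, V=true, W=false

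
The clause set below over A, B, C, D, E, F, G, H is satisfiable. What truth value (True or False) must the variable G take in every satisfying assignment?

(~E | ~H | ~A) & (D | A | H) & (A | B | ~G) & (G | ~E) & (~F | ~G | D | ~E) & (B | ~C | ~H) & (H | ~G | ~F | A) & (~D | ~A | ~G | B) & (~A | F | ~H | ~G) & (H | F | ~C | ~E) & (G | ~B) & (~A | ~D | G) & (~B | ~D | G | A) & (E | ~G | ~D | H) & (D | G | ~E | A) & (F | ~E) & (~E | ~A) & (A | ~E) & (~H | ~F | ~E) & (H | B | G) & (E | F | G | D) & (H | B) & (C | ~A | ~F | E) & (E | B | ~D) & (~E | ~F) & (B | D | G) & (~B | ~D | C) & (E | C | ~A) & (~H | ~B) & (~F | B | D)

Suppose G = 0.
(~E) alone gives E = 0.
(~B) alone gives B = 0.
(H) alone gives H = 1.
(~C) alone gives C = 0.
(~D) alone gives D = 0.
Now (D) is unsatisfied and unit — conflict.
So every satisfying assignment has G = True.

True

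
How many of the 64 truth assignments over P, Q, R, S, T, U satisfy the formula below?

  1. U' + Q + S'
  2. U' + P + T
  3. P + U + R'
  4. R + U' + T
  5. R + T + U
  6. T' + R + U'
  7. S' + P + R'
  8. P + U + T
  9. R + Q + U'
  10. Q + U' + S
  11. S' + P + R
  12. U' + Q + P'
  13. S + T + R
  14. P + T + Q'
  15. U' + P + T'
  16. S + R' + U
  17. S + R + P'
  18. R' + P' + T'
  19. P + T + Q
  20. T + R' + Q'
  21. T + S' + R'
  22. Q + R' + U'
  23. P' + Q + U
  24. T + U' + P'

3

There are 2^6 = 64 truth assignments over (P, Q, R, S, T, U).
Split on U. With U = 1, the clauses containing U are satisfied and U' drops from the rest; 0 of the 2^5 = 32 assignments to the other variables satisfy what remains.
With U = 0, by the same count on the reduced clause set, 3 assignments work.
(One model: P=F, Q=F, R=F, S=F, T=T, U=F.)
Total: 0 + 3 = 3.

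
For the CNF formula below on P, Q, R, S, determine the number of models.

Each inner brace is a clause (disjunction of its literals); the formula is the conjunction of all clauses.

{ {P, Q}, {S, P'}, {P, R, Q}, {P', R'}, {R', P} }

There are 2^4 = 16 truth assignments over (P, Q, R, S).
Split on P. With P = 1, the clauses containing P are satisfied and P' drops from the rest; 2 of the 2^3 = 8 assignments to the other variables satisfy what remains.
With P = 0, by the same count on the reduced clause set, 2 assignments work.
Total: 2 + 2 = 4.

4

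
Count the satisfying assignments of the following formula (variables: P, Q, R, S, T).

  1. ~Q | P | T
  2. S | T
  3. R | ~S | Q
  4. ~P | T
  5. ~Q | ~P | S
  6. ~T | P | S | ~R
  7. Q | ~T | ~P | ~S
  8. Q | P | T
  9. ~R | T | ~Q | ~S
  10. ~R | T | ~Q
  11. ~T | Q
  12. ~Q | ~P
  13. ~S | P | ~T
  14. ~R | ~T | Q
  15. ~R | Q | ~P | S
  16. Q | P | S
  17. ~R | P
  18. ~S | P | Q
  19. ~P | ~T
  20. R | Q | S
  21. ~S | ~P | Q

1

There are 2^5 = 32 truth assignments over (P, Q, R, S, T).
Split on P. With P = 1, the clauses containing P are satisfied and ~P drops from the rest; 0 of the 2^4 = 16 assignments to the other variables satisfy what remains.
With P = 0, by the same count on the reduced clause set, 1 assignment works.
(One model: P=F, Q=T, R=F, S=F, T=T.)
Total: 0 + 1 = 1.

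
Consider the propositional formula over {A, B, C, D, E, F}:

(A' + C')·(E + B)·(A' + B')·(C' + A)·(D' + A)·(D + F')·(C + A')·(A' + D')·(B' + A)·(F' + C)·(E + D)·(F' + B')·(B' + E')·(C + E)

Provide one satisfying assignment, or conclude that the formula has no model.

A: 0; B: 0; C: 0; D: 0; E: 1; F: 0

Case A = 0:
Unit clause (C') forces C = 0.
Unit clause (D') forces D = 0.
Unit clause (F') forces F = 0.
Unit clause (B') forces B = 0.
Unit clause (E) forces E = 1.
Every clause now holds.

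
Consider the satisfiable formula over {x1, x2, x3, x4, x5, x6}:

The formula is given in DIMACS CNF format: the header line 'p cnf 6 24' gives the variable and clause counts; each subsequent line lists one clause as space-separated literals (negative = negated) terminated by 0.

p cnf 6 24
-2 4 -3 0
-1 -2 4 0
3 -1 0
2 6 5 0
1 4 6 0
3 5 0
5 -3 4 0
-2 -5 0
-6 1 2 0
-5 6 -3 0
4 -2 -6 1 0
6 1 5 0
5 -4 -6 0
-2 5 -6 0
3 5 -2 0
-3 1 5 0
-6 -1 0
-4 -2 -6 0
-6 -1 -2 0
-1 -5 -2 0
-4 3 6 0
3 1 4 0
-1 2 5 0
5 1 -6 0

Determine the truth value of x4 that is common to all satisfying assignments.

True

Suppose x4 = False.
Suppose x2 = False.
Suppose x3 = True.
(x5) alone gives x5 = True.
(x6) alone gives x6 = True.
(x1) alone gives x1 = True.
Now (¬x1) is unsatisfied and unit — conflict.
That branch fails; take x3 = False instead.
(¬x1) alone gives x1 = False.
Now (x1) is unsatisfied and unit — conflict.
Both values of x3 lead to a conflict.
That branch fails; take x2 = True instead.
(¬x3) alone gives x3 = False.
(¬x1) alone gives x1 = False.
Now (x1) is unsatisfied and unit — conflict.
Both values of x2 lead to a conflict.
So every satisfying assignment has x4 = True.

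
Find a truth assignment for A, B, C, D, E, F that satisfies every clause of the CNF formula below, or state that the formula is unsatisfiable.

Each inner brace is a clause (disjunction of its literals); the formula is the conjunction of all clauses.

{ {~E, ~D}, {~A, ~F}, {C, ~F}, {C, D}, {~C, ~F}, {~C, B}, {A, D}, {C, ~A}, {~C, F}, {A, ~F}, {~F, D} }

Case E = 0:
Case A = 0:
(D) alone gives D = 1.
(~F) alone gives F = 0.
(~C) alone gives C = 0.
All clauses hold; B can take either value.

A ↦ 0,  B ↦ 1,  C ↦ 0,  D ↦ 1,  E ↦ 0,  F ↦ 0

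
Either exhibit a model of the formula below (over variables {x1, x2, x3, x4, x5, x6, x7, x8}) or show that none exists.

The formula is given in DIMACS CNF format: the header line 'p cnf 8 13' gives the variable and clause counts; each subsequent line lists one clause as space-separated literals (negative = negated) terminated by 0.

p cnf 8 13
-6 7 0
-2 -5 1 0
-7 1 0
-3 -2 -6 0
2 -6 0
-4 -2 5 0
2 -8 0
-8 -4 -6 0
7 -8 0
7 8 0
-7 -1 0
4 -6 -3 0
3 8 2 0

UNSATISFIABLE

Suppose x6 = False.
Suppose x7 = False.
The clause (¬x8) is unit, so x8 = False.
Now (x8) is unsatisfied and unit — conflict.
That branch fails; take x7 = True instead.
The clause (x1) is unit, so x1 = True.
Now (¬x1) is unsatisfied and unit — conflict.
Neither x7 = True nor x7 = False works.
That branch fails; take x6 = True instead.
The clause (x7) is unit, so x7 = True.
The clause (x1) is unit, so x1 = True.
Now (¬x1) is unsatisfied and unit — conflict.
Neither x6 = True nor x6 = False works.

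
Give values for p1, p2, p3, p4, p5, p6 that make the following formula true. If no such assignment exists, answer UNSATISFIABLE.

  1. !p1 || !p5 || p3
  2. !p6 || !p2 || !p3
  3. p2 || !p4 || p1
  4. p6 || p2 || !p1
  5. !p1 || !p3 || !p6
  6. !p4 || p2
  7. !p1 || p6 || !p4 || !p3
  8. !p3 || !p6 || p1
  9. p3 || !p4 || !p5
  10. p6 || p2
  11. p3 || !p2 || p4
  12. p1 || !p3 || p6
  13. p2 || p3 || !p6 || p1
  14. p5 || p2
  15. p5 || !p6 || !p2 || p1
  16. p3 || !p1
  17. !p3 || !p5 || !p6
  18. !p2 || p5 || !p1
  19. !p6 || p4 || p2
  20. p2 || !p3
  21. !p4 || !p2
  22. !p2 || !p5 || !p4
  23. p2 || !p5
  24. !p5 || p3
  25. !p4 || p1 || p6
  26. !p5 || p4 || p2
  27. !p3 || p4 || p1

Case p4 = false:
Case p6 = false:
(p2) alone gives p2 = true.
(p3) alone gives p3 = true.
(p1) alone gives p1 = true.
(p5) alone gives p5 = true.
All clauses are satisfied.

p1 ↦ true, p2 ↦ true, p3 ↦ true, p4 ↦ false, p5 ↦ true, p6 ↦ false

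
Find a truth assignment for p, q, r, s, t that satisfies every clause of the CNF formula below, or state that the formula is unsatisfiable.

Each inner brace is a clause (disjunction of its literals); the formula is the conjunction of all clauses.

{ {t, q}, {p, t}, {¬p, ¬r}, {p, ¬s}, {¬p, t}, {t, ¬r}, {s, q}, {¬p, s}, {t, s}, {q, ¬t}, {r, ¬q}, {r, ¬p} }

p: False,  q: True,  r: True,  s: False,  t: True

Try t = True.
Unit clause (q) forces q = True.
Unit clause (r) forces r = True.
Unit clause (¬p) forces p = False.
Unit clause (¬s) forces s = False.
This assignment satisfies each clause.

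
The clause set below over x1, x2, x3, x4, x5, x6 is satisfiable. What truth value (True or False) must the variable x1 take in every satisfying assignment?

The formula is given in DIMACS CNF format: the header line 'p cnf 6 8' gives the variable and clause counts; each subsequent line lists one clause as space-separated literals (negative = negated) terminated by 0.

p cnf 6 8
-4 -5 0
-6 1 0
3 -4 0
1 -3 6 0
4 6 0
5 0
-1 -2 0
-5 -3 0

True

Suppose x1 = False.
(¬x6) alone gives x6 = False.
(¬x3) alone gives x3 = False.
(¬x4) alone gives x4 = False.
But (x4) is also a unit clause — contradiction.
So every satisfying assignment has x1 = True.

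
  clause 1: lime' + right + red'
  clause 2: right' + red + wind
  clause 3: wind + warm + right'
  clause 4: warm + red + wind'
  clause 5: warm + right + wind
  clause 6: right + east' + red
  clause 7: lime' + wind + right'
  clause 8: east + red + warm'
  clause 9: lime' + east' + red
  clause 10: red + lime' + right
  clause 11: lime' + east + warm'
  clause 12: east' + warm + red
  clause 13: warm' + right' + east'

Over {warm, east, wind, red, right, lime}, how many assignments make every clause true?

There are 2^6 = 64 truth assignments over (warm, east, wind, red, right, lime).
Split on wind. With wind = 1, the clauses containing wind are satisfied and wind' drops from the rest; 9 of the 2^5 = 32 assignments to the other variables satisfy what remains.
With wind = 0, by the same count on the reduced clause set, 3 assignments work.
Total: 9 + 3 = 12.

12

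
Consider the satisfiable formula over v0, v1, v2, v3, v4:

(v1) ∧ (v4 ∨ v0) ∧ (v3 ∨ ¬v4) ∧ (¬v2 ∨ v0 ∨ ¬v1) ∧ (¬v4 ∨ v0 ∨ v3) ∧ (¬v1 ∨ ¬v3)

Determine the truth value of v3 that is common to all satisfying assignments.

Suppose v3 = True.
Unit clause (v1) forces v1 = True.
That conflicts with the unit clause (¬v1).
So every satisfying assignment has v3 = False.

False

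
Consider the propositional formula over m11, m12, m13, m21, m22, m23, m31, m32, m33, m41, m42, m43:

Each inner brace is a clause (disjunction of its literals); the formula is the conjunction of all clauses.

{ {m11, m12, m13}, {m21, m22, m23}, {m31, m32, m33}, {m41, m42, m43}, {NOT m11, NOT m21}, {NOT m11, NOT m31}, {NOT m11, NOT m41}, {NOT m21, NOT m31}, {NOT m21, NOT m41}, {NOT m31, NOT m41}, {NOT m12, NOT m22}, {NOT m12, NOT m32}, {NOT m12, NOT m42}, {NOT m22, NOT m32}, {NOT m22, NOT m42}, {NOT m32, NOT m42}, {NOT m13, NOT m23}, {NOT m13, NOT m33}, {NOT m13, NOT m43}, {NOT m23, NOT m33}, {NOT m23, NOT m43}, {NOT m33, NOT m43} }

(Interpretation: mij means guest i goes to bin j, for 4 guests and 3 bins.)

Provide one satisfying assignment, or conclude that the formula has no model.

Branch on m11: set m11 = false.
Branch on m12: set m12 = true.
(NOT m22) alone gives m22 = false.
(NOT m32) alone gives m32 = false.
(NOT m42) alone gives m42 = false.
Branch on m21: set m21 = true.
(NOT m31) alone gives m31 = false.
(m33) alone gives m33 = true.
(NOT m41) alone gives m41 = false.
(m43) alone gives m43 = true.
That conflicts with the unit clause (NOT m43).
Undo m21 and try m21 = false.
(m23) alone gives m23 = true.
(NOT m13) alone gives m13 = false.
(NOT m33) alone gives m33 = false.
(m31) alone gives m31 = true.
(NOT m41) alone gives m41 = false.
(m43) alone gives m43 = true.
That conflicts with the unit clause (NOT m43).
Neither m21 = true nor m21 = false works.
Undo m12 and try m12 = false.
(m13) alone gives m13 = true.
(NOT m23) alone gives m23 = false.
(NOT m33) alone gives m33 = false.
(NOT m43) alone gives m43 = false.
Branch on m21: set m21 = true.
(NOT m31) alone gives m31 = false.
(m32) alone gives m32 = true.
(NOT m41) alone gives m41 = false.
(m42) alone gives m42 = true.
That conflicts with the unit clause (NOT m42).
Undo m21 and try m21 = false.
(m22) alone gives m22 = true.
(NOT m32) alone gives m32 = false.
(m31) alone gives m31 = true.
(NOT m41) alone gives m41 = false.
(m42) alone gives m42 = true.
That conflicts with the unit clause (NOT m42).
Neither m21 = true nor m21 = false works.
Neither m12 = true nor m12 = false works.
Undo m11 and try m11 = true.
(NOT m21) alone gives m21 = false.
(NOT m31) alone gives m31 = false.
(NOT m41) alone gives m41 = false.
Branch on m22: set m22 = true.
(NOT m12) alone gives m12 = false.
(NOT m32) alone gives m32 = false.
(m33) alone gives m33 = true.
(NOT m42) alone gives m42 = false.
(m43) alone gives m43 = true.
That conflicts with the unit clause (NOT m43).
Undo m22 and try m22 = false.
(m23) alone gives m23 = true.
(NOT m13) alone gives m13 = false.
(NOT m33) alone gives m33 = false.
(m32) alone gives m32 = true.
(NOT m12) alone gives m12 = false.
(NOT m42) alone gives m42 = false.
(m43) alone gives m43 = true.
That conflicts with the unit clause (NOT m43).
Neither m22 = true nor m22 = false works.
Neither m11 = true nor m11 = false works.

UNSATISFIABLE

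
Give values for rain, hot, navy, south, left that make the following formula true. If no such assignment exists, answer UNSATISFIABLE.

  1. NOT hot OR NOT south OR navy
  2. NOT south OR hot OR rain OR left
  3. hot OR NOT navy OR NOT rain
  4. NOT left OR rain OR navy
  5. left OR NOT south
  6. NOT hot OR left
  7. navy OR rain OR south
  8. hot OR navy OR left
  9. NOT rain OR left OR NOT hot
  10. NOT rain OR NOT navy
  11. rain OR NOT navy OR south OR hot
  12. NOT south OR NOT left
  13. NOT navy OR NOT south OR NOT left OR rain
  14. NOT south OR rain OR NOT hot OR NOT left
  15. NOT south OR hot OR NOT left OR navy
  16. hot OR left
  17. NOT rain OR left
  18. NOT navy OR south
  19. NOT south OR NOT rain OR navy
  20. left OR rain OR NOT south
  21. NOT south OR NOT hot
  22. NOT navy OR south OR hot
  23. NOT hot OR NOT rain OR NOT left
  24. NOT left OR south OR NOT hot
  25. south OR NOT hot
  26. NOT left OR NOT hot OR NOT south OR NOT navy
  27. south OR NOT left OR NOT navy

rain: true,  hot: false,  navy: false,  south: false,  left: true

Case left = true:
The clause (NOT south) is unit, so south = false.
The clause (NOT navy) is unit, so navy = false.
The clause (rain) is unit, so rain = true.
The clause (NOT hot) is unit, so hot = false.
Every clause now holds.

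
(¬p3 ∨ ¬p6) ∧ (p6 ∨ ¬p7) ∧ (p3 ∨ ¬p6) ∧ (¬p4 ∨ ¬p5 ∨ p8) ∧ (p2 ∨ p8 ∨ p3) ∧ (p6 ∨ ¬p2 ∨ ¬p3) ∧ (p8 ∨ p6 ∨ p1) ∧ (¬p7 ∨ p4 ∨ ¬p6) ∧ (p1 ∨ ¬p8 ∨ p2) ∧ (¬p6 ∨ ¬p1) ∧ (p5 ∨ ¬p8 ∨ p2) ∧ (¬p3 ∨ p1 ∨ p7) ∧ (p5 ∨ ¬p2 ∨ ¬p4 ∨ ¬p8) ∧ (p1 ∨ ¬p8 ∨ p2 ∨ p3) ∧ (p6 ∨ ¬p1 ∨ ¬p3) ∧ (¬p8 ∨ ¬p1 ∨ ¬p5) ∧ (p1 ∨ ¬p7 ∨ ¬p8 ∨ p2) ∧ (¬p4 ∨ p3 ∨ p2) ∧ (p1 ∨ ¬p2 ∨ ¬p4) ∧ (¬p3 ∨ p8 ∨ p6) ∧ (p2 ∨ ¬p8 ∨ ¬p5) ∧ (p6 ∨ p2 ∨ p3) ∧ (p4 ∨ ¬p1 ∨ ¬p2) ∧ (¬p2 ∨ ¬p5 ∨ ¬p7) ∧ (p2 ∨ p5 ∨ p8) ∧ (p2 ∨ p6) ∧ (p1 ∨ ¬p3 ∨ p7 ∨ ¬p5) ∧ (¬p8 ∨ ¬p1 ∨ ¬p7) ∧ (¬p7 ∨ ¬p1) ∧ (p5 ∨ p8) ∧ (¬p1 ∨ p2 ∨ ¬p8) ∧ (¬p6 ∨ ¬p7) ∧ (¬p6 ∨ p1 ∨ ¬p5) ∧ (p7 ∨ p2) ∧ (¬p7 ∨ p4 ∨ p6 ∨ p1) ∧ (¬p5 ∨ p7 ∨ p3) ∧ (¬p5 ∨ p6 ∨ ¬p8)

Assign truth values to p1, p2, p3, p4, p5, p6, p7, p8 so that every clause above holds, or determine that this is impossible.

p1: False,  p2: True,  p3: False,  p4: False,  p5: False,  p6: False,  p7: False,  p8: True

Try p3 = False.
The clause (¬p6) is unit, so p6 = False.
The clause (¬p7) is unit, so p7 = False.
The clause (p2) is unit, so p2 = True.
The clause (¬p5) is unit, so p5 = False.
The clause (p8) is unit, so p8 = True.
The clause (¬p4) is unit, so p4 = False.
The clause (¬p1) is unit, so p1 = False.
All clauses are satisfied.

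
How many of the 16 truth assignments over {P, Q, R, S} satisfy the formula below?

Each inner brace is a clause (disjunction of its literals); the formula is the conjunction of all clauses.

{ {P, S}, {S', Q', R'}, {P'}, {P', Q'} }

There are 2^4 = 16 truth assignments over (P, Q, R, S).
Split on R. With R = 1, the clauses containing R are satisfied and R' drops from the rest; 1 of the 2^3 = 8 assignments to the other variables satisfy what remains.
With R = 0, by the same count on the reduced clause set, 2 assignments work.
(One model: P=F, Q=F, R=F, S=T.)
Total: 1 + 2 = 3.

3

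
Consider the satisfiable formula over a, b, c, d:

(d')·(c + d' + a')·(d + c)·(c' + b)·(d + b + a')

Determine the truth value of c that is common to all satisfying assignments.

True

Suppose c = 0.
From the singleton clause (d'), d = 0.
That conflicts with the unit clause (d).
So every satisfying assignment has c = True.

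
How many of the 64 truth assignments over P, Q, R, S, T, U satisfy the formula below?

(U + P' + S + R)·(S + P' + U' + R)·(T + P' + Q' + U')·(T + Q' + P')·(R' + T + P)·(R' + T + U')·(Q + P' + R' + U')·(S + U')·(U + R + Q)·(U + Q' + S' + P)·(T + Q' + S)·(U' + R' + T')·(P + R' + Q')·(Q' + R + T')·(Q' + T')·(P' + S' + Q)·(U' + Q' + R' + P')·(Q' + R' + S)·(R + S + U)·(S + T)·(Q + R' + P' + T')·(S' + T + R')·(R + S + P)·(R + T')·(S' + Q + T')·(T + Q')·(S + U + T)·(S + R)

There are 2^6 = 64 truth assignments over (P, Q, R, S, T, U).
Split on P. With P = 1, the clauses containing P are satisfied and P' drops from the rest; 0 of the 2^5 = 32 assignments to the other variables satisfy what remains.
With P = 0, by the same count on the reduced clause set, 2 assignments work.
Total: 0 + 2 = 2.

2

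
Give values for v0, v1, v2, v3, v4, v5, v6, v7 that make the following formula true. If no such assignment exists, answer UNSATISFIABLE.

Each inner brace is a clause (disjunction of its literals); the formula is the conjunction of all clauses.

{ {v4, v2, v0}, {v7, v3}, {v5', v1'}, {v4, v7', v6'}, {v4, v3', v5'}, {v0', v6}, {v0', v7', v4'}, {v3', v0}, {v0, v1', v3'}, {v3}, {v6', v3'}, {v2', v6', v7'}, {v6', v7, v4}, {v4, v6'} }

UNSATISFIABLE

From the singleton clause (v3), v3 = 1.
From the singleton clause (v0), v0 = 1.
From the singleton clause (v6), v6 = 1.
Now (v6') is unsatisfied and unit — conflict.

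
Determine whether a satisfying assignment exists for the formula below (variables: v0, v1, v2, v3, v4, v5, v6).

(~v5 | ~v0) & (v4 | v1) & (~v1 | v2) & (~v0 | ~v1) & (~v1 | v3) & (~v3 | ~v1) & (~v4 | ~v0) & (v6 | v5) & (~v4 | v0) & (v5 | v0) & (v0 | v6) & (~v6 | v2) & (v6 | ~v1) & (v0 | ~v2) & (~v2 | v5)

No, unsatisfiable

Branch on v5: set v5 = 0.
Unit clause (v6) forces v6 = 1.
Unit clause (v0) forces v0 = 1.
Unit clause (~v1) forces v1 = 0.
Unit clause (v4) forces v4 = 1.
Now (~v4) is unsatisfied and unit — conflict.
That branch fails; take v5 = 1 instead.
Unit clause (~v0) forces v0 = 0.
Unit clause (~v4) forces v4 = 0.
Unit clause (v1) forces v1 = 1.
Unit clause (v2) forces v2 = 1.
Now (~v2) is unsatisfied and unit — conflict.
Both values of v5 lead to a conflict.
No assignment satisfies every clause.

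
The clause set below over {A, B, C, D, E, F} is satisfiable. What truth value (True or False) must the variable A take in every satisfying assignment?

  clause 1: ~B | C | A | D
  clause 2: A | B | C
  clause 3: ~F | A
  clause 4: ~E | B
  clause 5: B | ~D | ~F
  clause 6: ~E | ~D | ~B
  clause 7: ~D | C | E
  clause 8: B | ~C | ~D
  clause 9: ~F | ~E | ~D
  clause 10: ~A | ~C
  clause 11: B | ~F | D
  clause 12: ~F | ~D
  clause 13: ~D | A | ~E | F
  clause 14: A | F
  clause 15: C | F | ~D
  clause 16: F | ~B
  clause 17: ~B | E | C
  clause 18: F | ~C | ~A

True

Suppose A = 0.
From the singleton clause (~F), F = 0.
Now (F) is unsatisfied and unit — conflict.
So every satisfying assignment has A = True.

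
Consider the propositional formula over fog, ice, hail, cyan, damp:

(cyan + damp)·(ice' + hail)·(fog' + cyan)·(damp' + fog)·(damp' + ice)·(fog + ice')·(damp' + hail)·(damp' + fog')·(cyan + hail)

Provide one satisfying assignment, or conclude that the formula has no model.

fog ↦ 0,  ice ↦ 0,  hail ↦ 0,  cyan ↦ 1,  damp ↦ 0

Suppose cyan = 1.
Suppose ice = 0.
From the singleton clause (damp'), damp = 0.
All clauses hold; fog, hail can take either value.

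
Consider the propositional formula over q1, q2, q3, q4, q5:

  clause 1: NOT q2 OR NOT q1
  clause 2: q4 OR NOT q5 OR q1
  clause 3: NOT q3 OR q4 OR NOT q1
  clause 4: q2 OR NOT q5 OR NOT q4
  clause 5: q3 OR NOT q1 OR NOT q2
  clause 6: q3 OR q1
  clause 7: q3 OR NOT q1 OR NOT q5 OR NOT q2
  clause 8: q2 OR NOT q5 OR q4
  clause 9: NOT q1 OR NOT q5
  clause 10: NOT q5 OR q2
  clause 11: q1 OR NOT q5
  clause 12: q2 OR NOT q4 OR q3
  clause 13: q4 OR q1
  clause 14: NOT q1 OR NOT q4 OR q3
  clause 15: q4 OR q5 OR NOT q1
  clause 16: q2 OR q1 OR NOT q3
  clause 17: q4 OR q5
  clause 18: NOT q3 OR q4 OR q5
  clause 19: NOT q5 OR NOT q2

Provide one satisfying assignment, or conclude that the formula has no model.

Try q2 = false.
(NOT q5) alone gives q5 = false.
(q4) alone gives q4 = true.
(q3) alone gives q3 = true.
(q1) alone gives q1 = true.
Every clause now holds.

q1 ↦ true,  q2 ↦ false,  q3 ↦ true,  q4 ↦ true,  q5 ↦ false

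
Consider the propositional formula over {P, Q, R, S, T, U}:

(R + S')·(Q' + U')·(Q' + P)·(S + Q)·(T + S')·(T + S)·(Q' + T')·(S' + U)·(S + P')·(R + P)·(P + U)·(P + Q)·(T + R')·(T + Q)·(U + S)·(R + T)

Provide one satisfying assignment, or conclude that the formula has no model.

Case R = 1:
Unit clause (T) forces T = 1.
Unit clause (Q') forces Q = 0.
Unit clause (S) forces S = 1.
Unit clause (U) forces U = 1.
Unit clause (P) forces P = 1.
This assignment satisfies each clause.

P: 1; Q: 0; R: 1; S: 1; T: 1; U: 1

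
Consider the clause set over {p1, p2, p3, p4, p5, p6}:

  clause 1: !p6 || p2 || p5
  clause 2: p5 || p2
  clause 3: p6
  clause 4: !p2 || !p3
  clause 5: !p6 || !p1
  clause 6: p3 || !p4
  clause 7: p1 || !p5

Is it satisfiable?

The clause (p6) is unit, so p6 = true.
The clause (!p1) is unit, so p1 = false.
The clause (!p5) is unit, so p5 = false.
The clause (p2) is unit, so p2 = true.
The clause (!p3) is unit, so p3 = false.
The clause (!p4) is unit, so p4 = false.
This assignment satisfies each clause.
A satisfying assignment: p1: false,  p2: true,  p3: false,  p4: false,  p5: false,  p6: true.

Yes, satisfiable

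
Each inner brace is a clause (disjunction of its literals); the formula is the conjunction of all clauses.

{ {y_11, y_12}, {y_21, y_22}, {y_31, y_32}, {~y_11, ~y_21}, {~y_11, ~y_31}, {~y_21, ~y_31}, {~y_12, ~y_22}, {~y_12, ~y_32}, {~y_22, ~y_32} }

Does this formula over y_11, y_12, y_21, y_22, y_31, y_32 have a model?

Branch on y_11: set y_11 = 1.
From the singleton clause (~y_21), y_21 = 0.
From the singleton clause (y_22), y_22 = 1.
From the singleton clause (~y_31), y_31 = 0.
From the singleton clause (y_32), y_32 = 1.
That conflicts with the unit clause (~y_32).
That branch fails; take y_11 = 0 instead.
From the singleton clause (y_12), y_12 = 1.
From the singleton clause (~y_22), y_22 = 0.
From the singleton clause (y_21), y_21 = 1.
From the singleton clause (~y_31), y_31 = 0.
From the singleton clause (y_32), y_32 = 1.
That conflicts with the unit clause (~y_32).
Neither y_11 = 1 nor y_11 = 0 works.
No assignment satisfies every clause.

Unsatisfiable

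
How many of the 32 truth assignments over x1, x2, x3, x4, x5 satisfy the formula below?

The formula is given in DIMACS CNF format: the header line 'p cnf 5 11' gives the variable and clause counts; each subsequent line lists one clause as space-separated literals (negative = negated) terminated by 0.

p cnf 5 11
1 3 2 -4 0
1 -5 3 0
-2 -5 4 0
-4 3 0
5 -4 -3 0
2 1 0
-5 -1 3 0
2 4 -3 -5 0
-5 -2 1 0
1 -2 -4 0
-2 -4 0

7

There are 2^5 = 32 truth assignments over (x1, x2, x3, x4, x5).
Split on x1. With x1 = True, the clauses containing x1 are satisfied and ¬x1 drops from the rest; 5 of the 2^4 = 16 assignments to the other variables satisfy what remains.
With x1 = False, by the same count on the reduced clause set, 2 assignments work.
(One model: x1=F, x2=T, x3=F, x4=F, x5=F.)
Total: 5 + 2 = 7.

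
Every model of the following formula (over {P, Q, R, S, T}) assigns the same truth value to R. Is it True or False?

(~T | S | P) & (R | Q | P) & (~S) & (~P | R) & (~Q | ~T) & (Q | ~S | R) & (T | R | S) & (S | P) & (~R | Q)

True

Suppose R = 0.
From the singleton clause (~S), S = 0.
From the singleton clause (~P), P = 0.
That conflicts with the unit clause (P).
So every satisfying assignment has R = True.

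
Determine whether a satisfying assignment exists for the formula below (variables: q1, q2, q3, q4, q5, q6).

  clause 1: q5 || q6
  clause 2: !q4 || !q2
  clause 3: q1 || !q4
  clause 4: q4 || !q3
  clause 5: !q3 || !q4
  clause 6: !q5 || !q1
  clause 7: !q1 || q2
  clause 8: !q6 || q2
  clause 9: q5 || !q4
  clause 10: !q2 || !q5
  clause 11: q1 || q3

Satisfiable

Case q5 = false:
From the singleton clause (q6), q6 = true.
From the singleton clause (q2), q2 = true.
From the singleton clause (!q4), q4 = false.
From the singleton clause (!q3), q3 = false.
From the singleton clause (q1), q1 = true.
All clauses are satisfied.
A satisfying assignment: q1=true, q2=true, q3=false, q4=false, q5=false, q6=true.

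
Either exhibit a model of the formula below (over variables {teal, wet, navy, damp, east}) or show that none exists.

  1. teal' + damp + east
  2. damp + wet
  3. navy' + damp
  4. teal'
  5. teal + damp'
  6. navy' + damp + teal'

(teal') alone gives teal = 0.
(damp') alone gives damp = 0.
(wet) alone gives wet = 1.
(navy') alone gives navy = 0.
All clauses hold; east can take either value.

teal ↦ 0; wet ↦ 1; navy ↦ 0; damp ↦ 0; east ↦ 1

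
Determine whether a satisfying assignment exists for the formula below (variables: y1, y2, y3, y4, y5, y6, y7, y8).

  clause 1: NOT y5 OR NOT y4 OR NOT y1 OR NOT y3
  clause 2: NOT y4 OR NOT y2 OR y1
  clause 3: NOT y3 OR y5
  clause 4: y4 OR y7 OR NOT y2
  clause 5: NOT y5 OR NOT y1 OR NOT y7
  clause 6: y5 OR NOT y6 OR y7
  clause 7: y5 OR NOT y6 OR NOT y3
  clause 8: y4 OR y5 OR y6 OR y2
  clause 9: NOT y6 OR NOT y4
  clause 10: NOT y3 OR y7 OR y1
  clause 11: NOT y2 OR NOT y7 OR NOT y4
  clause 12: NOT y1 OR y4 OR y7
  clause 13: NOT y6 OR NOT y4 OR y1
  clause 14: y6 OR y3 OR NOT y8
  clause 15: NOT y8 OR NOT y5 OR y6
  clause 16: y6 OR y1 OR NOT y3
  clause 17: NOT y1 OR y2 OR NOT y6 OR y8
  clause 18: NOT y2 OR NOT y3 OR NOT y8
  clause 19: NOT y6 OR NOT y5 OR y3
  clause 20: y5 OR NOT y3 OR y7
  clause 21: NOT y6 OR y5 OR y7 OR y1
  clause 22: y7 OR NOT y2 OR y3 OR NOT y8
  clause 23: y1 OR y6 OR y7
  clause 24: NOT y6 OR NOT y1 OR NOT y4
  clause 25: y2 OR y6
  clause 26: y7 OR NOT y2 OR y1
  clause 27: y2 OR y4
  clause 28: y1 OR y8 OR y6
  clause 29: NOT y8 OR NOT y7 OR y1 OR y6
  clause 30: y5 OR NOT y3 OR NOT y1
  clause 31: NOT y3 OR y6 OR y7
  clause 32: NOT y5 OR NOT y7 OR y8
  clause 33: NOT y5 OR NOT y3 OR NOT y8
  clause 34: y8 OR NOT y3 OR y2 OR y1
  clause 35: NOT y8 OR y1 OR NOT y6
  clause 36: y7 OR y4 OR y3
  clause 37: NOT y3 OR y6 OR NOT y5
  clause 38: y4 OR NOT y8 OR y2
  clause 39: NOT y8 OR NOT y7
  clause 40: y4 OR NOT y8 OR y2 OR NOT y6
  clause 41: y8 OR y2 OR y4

Suppose y3 = false.
Suppose y6 = true.
From the singleton clause (NOT y4), y4 = false.
From the singleton clause (NOT y5), y5 = false.
From the singleton clause (y7), y7 = true.
From the singleton clause (y2), y2 = true.
From the singleton clause (NOT y8), y8 = false.
Every clause is now satisfied; y1 is unconstrained.
A satisfying assignment: y1=true, y2=true, y3=false, y4=false, y5=false, y6=true, y7=true, y8=false.

Yes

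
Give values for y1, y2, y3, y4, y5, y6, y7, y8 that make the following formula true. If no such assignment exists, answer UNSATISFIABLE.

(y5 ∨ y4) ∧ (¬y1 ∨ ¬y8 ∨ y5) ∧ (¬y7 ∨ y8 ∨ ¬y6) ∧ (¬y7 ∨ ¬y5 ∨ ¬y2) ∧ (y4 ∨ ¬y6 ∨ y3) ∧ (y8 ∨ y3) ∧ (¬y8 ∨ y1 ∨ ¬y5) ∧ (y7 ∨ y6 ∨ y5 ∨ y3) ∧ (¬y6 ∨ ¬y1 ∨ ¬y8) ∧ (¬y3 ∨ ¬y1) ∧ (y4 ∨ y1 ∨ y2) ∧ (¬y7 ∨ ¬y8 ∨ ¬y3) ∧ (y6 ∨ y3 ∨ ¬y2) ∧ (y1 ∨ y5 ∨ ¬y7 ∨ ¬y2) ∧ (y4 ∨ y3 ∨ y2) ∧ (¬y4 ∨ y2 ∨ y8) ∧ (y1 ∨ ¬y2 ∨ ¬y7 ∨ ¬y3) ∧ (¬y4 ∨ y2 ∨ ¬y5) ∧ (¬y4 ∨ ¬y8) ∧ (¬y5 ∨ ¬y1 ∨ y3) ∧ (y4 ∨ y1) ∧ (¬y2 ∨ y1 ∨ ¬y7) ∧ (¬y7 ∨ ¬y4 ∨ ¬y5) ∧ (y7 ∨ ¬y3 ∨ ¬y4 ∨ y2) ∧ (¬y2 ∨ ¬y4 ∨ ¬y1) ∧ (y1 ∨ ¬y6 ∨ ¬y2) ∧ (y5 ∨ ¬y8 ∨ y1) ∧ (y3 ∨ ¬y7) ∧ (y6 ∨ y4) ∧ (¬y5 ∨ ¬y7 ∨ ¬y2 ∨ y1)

y1=False; y2=True; y3=True; y4=True; y5=False; y6=False; y7=False; y8=False

Try y5 = False.
The clause (y4) is unit, so y4 = True.
The clause (¬y8) is unit, so y8 = False.
The clause (y3) is unit, so y3 = True.
The clause (¬y1) is unit, so y1 = False.
The clause (y2) is unit, so y2 = True.
The clause (¬y7) is unit, so y7 = False.
The clause (¬y6) is unit, so y6 = False.
Every clause now holds.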